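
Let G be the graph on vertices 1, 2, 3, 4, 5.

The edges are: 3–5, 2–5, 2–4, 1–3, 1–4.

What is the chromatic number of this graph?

The cycle 4-1-3-5-2-4 has odd length 5, so it cannot be 2-colored; at least 3 colors are needed.
One proper 3-coloring: 1=blue, 2=blue, 3=red, 4=red, 5=green. Every edge joins two different colors.

3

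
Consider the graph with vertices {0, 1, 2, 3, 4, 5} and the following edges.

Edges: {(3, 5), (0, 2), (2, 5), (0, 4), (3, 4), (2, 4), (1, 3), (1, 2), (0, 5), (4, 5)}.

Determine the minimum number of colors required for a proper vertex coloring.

4

0, 2, 4, 5 are mutually adjacent (a clique of size 4), so at least 4 colors are needed.
One proper 4-coloring: 0=yellow, 1=red, 2=blue, 3=blue, 4=green, 5=red. Each edge has distinct colors on its endpoints.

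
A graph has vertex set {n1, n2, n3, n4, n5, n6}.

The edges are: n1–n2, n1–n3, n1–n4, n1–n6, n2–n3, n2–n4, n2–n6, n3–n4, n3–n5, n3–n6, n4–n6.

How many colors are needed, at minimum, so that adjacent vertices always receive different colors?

5

n1, n2, n3, n4, n6 are mutually adjacent (a clique of size 5), so at least 5 colors are needed.
5 colors suffice: n1=2, n2=3, n3=1, n4=4, n5=2, n6=5. No two adjacent vertices share a color.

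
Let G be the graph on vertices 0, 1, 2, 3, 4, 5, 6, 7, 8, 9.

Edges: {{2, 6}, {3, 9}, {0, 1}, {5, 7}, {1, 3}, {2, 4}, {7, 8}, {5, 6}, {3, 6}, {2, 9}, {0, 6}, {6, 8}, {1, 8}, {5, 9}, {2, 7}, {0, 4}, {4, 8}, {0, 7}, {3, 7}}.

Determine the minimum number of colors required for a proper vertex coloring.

2

0 and 1 are adjacent, so at least 2 colors are needed.
One proper 2-coloring: 0=blue, 1=red, 2=blue, 3=blue, 4=red, 5=blue, 6=red, 7=red, 8=blue, 9=red. Each edge has distinct colors on its endpoints.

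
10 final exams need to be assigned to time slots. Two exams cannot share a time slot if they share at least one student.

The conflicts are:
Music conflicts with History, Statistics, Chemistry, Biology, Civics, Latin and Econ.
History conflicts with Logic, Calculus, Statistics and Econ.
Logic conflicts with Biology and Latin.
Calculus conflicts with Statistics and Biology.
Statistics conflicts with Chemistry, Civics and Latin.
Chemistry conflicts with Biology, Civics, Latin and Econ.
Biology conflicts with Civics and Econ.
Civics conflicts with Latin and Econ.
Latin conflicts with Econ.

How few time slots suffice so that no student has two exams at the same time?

5

Music, Chemistry, Biology, Civics, Econ pairwise conflict, so at least 5 time slots are needed.
A valid assignment using 5 time slots: Music=1, History=2, Logic=1, Calculus=1, Statistics=3, Chemistry=5, Biology=4, Civics=2, Latin=4, Econ=3. Each listed conflict is separated.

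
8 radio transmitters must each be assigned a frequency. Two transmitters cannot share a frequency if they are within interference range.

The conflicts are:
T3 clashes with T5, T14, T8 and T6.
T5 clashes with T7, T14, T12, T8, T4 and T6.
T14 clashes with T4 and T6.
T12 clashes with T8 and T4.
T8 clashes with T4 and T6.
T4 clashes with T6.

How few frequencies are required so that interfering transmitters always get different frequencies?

4

T5, T12, T8, T4 are mutually in conflict, so at least 4 frequencies are needed.
A valid assignment using 4 frequencies: T3=4, T5=1, T7=2, T14=2, T12=3, T8=2, T4=4, T6=3. Each listed conflict is separated.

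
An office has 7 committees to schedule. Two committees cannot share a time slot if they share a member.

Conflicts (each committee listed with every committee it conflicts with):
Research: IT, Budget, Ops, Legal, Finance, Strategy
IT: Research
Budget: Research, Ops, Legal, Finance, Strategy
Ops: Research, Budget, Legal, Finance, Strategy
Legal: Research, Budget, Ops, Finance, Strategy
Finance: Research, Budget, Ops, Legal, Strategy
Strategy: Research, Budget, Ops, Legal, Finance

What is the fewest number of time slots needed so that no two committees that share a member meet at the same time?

Research, Budget, Ops, Legal, Finance, Strategy all conflict with each other, so at least 6 time slots are needed.
6 time slots suffice: time slot 1 → {Research}; time slot 2 → {IT, Budget}; time slot 3 → {Strategy}; time slot 4 → {Ops}; time slot 5 → {Legal}; time slot 6 → {Finance}. No two conflicting committees share a time slot.

6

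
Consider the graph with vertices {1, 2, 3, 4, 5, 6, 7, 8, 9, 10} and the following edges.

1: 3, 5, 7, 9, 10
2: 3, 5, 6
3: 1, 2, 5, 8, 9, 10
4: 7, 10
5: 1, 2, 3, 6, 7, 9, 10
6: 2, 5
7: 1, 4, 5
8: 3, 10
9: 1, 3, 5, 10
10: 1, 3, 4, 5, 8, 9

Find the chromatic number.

1, 3, 5, 9, 10 are mutually adjacent (a clique of size 5), so at least 5 colors are needed.
One proper 5-coloring: 1=yellow, 2=blue, 3=green, 4=red, 5=red, 6=green, 7=blue, 8=red, 9=purple, 10=blue. Each edge has distinct colors on its endpoints.

5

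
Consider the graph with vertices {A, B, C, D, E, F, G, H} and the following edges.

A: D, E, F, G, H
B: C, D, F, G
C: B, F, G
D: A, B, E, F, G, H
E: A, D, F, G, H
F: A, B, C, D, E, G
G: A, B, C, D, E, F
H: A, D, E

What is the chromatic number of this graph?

5

A, D, E, F, G are mutually adjacent (a clique of size 5), so at least 5 colors are needed.
5 colors suffice: color 1 → {F, H}; color 2 → {C, D}; color 3 → {G}; color 4 → {A, B}; color 5 → {E}. No two adjacent vertices share a color.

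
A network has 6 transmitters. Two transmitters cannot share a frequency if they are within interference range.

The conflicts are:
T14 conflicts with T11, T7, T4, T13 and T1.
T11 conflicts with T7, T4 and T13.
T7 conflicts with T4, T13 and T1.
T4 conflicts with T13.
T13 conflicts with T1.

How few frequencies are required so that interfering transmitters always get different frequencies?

5

T14, T11, T7, T4, T13 are mutually in conflict, so at least 5 frequencies are needed.
5 frequencies suffice: frequency 1 → {T14}; frequency 2 → {T7}; frequency 3 → {T13}; frequency 4 → {T11, T1}; frequency 5 → {T4}. Every pair that conflicts lands in different frequencies.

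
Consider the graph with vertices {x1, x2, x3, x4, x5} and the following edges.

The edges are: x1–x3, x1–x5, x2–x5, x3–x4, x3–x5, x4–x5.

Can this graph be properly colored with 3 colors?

The chromatic number is 3. x1, x3, x5 form a triangle, so at least 3 colors are needed.
3 colors suffice: x1=3, x2=2, x3=2, x4=3, x5=1.
That is already a proper 3-coloring.

Yes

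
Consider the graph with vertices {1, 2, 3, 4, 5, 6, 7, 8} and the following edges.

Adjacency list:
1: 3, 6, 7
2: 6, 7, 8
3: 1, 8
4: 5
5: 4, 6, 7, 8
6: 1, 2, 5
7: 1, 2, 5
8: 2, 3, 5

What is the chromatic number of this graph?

3

The cycle 1-6-5-8-3-1 has odd length 5, so it cannot be 2-colored; at least 3 colors are needed.
A valid assignment using 3 colors: 1=a, 2=a, 3=c, 4=b, 5=a, 6=b, 7=b, 8=b. Each edge has distinct colors on its endpoints.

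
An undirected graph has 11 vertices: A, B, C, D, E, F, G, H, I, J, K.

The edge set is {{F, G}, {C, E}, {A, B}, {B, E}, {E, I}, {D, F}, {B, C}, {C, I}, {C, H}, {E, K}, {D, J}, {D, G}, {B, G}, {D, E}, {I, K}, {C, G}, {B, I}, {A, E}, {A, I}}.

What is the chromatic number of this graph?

4

B, C, E, I are mutually adjacent (a clique of size 4), so at least 4 colors are needed.
One proper 4-coloring: A=blue, B=yellow, C=blue, D=blue, E=red, F=green, G=red, H=red, I=green, J=red, K=blue. Every edge joins two different colors.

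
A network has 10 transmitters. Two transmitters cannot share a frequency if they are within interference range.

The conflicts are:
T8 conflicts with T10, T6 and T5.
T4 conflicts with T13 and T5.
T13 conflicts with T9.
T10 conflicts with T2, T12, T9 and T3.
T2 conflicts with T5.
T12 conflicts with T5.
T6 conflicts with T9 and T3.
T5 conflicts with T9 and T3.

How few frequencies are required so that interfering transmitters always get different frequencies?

T10 and T12 conflict, so at least 2 frequencies are needed.
2 frequencies suffice: frequency 1 → {T13, T10, T6, T5}; frequency 2 → {T8, T4, T2, T12, T9, T3}. No two conflicting transmitters share a frequency.

2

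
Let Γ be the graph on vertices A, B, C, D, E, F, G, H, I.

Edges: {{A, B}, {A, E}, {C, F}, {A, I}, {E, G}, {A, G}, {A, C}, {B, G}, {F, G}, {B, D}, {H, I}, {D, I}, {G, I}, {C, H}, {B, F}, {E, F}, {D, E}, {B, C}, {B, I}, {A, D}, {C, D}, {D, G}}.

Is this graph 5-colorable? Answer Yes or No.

The chromatic number is 5. A, B, D, G, I form a clique, so at least 5 colors are needed.
5 colors suffice: color 1 → {A, F, H}; color 2 → {B, E}; color 3 → {D}; color 4 → {C, G}; color 5 → {I}.
That is already a proper 5-coloring.

Yes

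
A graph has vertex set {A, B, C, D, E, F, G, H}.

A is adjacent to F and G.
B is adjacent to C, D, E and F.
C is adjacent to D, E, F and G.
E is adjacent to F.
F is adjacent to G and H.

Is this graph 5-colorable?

The chromatic number is 4. B, C, E, F are pairwise adjacent (a clique of size 4), so at least 4 colors are needed.
4 colors suffice: color 1 → {D, F}; color 2 → {A, C, H}; color 3 → {B, G}; color 4 → {E}.
Since 5 ≥ 4, a proper 5-coloring certainly exists.

Yes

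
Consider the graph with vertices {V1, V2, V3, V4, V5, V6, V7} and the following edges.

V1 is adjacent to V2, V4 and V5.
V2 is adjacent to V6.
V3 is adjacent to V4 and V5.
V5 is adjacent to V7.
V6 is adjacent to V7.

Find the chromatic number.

The cycle V7-V6-V2-V1-V5-V7 has odd length 5, so it cannot be 2-colored; at least 3 colors are needed.
One proper 3-coloring: V1=B, V2=R, V3=B, V4=R, V5=R, V6=B, V7=G. Each edge has distinct colors on its endpoints.

3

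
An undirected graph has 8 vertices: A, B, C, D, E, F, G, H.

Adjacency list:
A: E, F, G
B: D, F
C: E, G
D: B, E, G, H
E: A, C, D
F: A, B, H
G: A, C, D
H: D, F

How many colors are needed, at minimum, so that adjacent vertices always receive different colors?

The cycle H-D-G-A-F-H has odd length 5, so it cannot be 2-colored; at least 3 colors are needed.
3 colors suffice: color 1 → {C, D, F}; color 2 → {B, E, G, H}; color 3 → {A}. No two adjacent vertices share a color.

3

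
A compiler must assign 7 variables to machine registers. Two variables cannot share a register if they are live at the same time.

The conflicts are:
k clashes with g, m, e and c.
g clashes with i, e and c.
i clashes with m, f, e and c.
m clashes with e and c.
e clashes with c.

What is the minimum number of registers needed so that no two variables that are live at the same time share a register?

k, m, e, c pairwise conflict, so at least 4 registers are needed.
4 registers suffice: k=2, g=4, i=2, m=4, f=1, e=1, c=3. Every pair that conflicts lands in different registers.

4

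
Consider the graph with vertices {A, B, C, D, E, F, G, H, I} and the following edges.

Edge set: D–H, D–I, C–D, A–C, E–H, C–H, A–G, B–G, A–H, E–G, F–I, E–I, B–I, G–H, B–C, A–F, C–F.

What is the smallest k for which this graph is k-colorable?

3

A, C, F form a triangle, so at least 3 colors are needed.
3 colors suffice: color 1 → {C, G, I}; color 2 → {B, F, H}; color 3 → {A, D, E}. Each edge has distinct colors on its endpoints.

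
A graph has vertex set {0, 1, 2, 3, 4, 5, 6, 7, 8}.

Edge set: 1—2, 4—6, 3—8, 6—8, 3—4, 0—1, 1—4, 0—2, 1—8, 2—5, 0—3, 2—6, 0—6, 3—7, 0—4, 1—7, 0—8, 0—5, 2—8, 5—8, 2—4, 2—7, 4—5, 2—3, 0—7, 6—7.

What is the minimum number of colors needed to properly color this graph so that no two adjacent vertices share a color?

4

0, 2, 4, 5 are mutually adjacent (a clique of size 4), so at least 4 colors are needed.
One proper 4-coloring: 0=a, 1=d, 2=b, 3=d, 4=c, 5=d, 6=d, 7=c, 8=c. No two adjacent vertices share a color.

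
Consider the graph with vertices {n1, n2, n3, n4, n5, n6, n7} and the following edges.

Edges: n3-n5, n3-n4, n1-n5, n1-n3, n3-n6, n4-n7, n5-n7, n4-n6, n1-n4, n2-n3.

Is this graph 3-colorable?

The chromatic number is 3. n1, n3, n4 are mutually adjacent, so at least 3 colors are needed.
3 colors suffice: color 1 → {n3, n7}; color 2 → {n2, n4, n5}; color 3 → {n1, n6}.
That is already a proper 3-coloring.

Yes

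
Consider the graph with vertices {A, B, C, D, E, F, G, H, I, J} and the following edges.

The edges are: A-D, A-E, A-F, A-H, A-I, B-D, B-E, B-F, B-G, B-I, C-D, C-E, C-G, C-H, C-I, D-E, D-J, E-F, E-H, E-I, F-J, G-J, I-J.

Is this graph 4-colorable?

The chromatic number is 3. C, E, I are mutually adjacent, so at least 3 colors are needed.
One proper 3-coloring: A=2, B=2, C=2, D=3, E=1, F=3, G=3, H=3, I=3, J=1.
Since 4 ≥ 3, a proper 4-coloring certainly exists.

Yes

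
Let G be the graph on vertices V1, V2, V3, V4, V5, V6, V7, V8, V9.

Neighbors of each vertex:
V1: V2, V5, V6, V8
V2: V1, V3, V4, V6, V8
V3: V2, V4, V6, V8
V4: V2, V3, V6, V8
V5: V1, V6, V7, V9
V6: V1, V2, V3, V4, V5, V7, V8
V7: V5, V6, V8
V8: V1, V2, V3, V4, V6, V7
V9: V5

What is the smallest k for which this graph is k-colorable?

V2, V3, V4, V6, V8 form a clique, so at least 5 colors are needed.
5 colors suffice: color 1 → {V6, V9}; color 2 → {V5, V8}; color 3 → {V2, V7}; color 4 → {V1, V3}; color 5 → {V4}. Each edge has distinct colors on its endpoints.

5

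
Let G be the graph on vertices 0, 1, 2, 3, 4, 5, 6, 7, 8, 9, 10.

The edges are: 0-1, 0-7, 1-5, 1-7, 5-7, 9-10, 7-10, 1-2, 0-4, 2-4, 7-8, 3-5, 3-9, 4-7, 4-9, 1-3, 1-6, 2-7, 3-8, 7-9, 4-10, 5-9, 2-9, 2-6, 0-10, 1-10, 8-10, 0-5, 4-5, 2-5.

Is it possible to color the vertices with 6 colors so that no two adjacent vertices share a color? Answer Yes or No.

The chromatic number is 5. 2, 4, 5, 7, 9 are mutually adjacent (a clique of size 5), so at least 5 colors are needed.
A valid assignment using 5 colors: 0=yellow, 1=blue, 2=yellow, 3=red, 4=purple, 5=green, 6=red, 7=red, 8=blue, 9=blue, 10=green.
Since 6 ≥ 5, a proper 6-coloring certainly exists.

Yes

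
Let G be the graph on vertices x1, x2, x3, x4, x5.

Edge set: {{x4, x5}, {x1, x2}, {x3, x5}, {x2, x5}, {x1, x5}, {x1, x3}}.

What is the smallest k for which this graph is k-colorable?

3

x1, x2, x5 are pairwise adjacent, so at least 3 colors are needed.
3 colors suffice: x1=2, x2=3, x3=3, x4=2, x5=1. Each edge has distinct colors on its endpoints.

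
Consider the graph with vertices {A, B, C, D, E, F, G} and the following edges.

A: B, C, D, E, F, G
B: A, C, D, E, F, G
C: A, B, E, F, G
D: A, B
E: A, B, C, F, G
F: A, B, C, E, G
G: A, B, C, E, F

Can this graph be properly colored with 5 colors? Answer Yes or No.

No

A, B, C, E, F, G are pairwise adjacent (a clique of size 6), so at least 6 colors are needed.
So 5 colors are not enough.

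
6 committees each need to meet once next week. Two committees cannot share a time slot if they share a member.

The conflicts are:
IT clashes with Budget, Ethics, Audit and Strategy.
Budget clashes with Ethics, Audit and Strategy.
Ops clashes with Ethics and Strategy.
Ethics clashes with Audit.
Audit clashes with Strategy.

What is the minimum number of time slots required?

IT, Budget, Audit, Strategy are mutually in conflict, so at least 4 time slots are needed.
4 time slots suffice: time slot 1 → {Ethics, Strategy}; time slot 2 → {Ops, Audit}; time slot 3 → {IT}; time slot 4 → {Budget}. No two conflicting committees share a time slot.

4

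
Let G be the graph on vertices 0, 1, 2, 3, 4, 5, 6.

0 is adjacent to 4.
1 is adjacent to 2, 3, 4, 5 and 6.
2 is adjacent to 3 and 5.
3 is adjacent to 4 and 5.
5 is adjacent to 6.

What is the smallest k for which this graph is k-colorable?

4

1, 2, 3, 5 are pairwise adjacent (a clique of size 4), so at least 4 colors are needed.
One proper 4-coloring: 0=a, 1=a, 2=d, 3=b, 4=c, 5=c, 6=b. Each edge has distinct colors on its endpoints.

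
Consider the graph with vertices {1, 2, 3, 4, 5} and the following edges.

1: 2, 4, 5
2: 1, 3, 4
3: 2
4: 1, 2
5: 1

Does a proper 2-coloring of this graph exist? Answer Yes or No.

1, 2, 4 are pairwise adjacent, so at least 3 colors are needed.
So 2 colors are not enough.

No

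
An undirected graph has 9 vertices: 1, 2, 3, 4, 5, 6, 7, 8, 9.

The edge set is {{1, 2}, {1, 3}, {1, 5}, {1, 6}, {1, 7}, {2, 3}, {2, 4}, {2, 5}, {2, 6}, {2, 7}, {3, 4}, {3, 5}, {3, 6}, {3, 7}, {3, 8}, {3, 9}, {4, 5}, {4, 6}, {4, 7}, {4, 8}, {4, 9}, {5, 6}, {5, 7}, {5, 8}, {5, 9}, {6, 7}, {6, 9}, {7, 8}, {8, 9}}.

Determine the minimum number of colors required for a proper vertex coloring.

1, 2, 3, 5, 6, 7 are mutually adjacent (a clique of size 6), so at least 6 colors are needed.
6 colors suffice: color a → {3}; color b → {5}; color c → {6, 8}; color d → {1, 4}; color e → {7, 9}; color f → {2}. Every edge joins two different colors.

6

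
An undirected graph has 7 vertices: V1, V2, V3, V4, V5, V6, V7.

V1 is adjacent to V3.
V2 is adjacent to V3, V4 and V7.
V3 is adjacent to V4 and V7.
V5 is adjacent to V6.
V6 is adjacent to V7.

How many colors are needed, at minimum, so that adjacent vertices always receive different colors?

3

V2, V3, V7 are mutually adjacent, so at least 3 colors are needed.
One proper 3-coloring: V1=2, V2=3, V3=1, V4=2, V5=2, V6=1, V7=2. Each edge has distinct colors on its endpoints.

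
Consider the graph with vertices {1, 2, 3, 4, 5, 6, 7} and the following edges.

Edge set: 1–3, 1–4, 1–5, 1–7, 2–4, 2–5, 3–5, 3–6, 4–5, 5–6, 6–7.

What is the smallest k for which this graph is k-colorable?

3, 5, 6 are pairwise adjacent, so at least 3 colors are needed.
3 colors suffice: color a → {5, 7}; color b → {1, 2, 6}; color c → {3, 4}. No two adjacent vertices share a color.

3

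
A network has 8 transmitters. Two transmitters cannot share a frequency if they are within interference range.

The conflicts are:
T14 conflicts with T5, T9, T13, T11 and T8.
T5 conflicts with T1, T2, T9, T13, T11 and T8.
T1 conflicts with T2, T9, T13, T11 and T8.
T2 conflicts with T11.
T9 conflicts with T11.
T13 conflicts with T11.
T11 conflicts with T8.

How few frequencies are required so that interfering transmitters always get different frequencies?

T14, T5, T9, T11 are mutually in conflict, so at least 4 frequencies are needed.
4 frequencies suffice: frequency 1 → {T5}; frequency 2 → {T11}; frequency 3 → {T14, T1}; frequency 4 → {T2, T9, T13, T8}. No two conflicting transmitters share a frequency.

4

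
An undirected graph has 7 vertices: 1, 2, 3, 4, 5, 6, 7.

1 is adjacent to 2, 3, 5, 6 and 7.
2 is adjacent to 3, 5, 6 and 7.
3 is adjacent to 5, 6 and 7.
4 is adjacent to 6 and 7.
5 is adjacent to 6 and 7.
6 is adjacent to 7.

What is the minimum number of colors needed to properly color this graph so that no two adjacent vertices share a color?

6

1, 2, 3, 5, 6, 7 are pairwise adjacent (a clique of size 6), so at least 6 colors are needed.
One proper 6-coloring: 1=d, 2=c, 3=e, 4=c, 5=f, 6=b, 7=a. No two adjacent vertices share a color.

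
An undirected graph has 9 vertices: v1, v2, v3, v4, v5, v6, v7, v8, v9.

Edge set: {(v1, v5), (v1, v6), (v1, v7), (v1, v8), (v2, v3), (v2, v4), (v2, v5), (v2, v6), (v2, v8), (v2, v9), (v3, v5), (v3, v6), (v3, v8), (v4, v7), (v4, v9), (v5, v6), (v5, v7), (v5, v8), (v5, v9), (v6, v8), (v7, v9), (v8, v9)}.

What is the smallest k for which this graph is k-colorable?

5

v2, v3, v5, v6, v8 form a clique, so at least 5 colors are needed.
5 colors suffice: color 1 → {v4, v5}; color 2 → {v7, v8}; color 3 → {v1, v2}; color 4 → {v6, v9}; color 5 → {v3}. Every edge joins two different colors.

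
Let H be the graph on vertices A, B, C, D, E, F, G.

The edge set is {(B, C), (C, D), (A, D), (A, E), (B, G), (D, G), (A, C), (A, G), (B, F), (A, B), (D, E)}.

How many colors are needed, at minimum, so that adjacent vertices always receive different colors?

3

A, D, E are pairwise adjacent, so at least 3 colors are needed.
3 colors suffice: color 1 → {A, F}; color 2 → {B, D}; color 3 → {C, E, G}. Every edge joins two different colors.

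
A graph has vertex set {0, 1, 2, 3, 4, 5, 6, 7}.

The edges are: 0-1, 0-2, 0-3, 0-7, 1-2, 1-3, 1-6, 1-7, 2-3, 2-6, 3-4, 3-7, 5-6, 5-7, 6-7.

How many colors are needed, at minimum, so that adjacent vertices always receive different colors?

4

0, 1, 3, 7 are mutually adjacent (a clique of size 4), so at least 4 colors are needed.
4 colors suffice: color a → {1, 4, 5}; color b → {2, 7}; color c → {3, 6}; color d → {0}. Every edge joins two different colors.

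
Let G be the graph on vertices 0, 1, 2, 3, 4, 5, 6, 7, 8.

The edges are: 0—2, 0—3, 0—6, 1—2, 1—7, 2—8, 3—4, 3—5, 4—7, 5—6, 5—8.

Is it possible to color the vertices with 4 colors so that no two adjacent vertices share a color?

The chromatic number is 3. The cycle 5-8-2-0-3-5 has odd length 5, so it cannot be 2-colored; at least 3 colors are needed.
3 colors suffice: color a → {2, 3, 6, 7}; color b → {0, 1, 4, 5}; color c → {8}.
Since 4 ≥ 3, a proper 4-coloring certainly exists.

Yes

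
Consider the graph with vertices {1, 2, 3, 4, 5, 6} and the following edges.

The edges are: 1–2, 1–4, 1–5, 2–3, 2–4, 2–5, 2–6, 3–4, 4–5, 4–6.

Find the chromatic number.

4

1, 2, 4, 5 form a clique, so at least 4 colors are needed.
A valid assignment using 4 colors: 1=green, 2=red, 3=green, 4=blue, 5=yellow, 6=green. Each edge has distinct colors on its endpoints.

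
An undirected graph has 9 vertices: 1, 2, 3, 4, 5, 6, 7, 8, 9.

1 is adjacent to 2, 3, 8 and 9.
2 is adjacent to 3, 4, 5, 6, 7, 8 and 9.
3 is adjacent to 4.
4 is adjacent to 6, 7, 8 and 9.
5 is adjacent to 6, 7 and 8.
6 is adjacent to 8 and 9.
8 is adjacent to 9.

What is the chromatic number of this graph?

5

2, 4, 6, 8, 9 are pairwise adjacent (a clique of size 5), so at least 5 colors are needed.
One proper 5-coloring: 1=green, 2=red, 3=blue, 4=green, 5=green, 6=purple, 7=blue, 8=blue, 9=yellow. No two adjacent vertices share a color.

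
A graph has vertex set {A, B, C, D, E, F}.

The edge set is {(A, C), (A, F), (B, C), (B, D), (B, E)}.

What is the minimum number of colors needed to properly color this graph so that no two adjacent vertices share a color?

B and D are adjacent, so at least 2 colors are needed.
2 colors suffice: color 1 → {A, B}; color 2 → {C, D, E, F}. Every edge joins two different colors.

2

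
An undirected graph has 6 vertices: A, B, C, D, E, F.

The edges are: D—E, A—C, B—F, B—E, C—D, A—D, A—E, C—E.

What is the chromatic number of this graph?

4

A, C, D, E are pairwise adjacent (a clique of size 4), so at least 4 colors are needed.
One proper 4-coloring: A=2, B=2, C=4, D=3, E=1, F=1. Each edge has distinct colors on its endpoints.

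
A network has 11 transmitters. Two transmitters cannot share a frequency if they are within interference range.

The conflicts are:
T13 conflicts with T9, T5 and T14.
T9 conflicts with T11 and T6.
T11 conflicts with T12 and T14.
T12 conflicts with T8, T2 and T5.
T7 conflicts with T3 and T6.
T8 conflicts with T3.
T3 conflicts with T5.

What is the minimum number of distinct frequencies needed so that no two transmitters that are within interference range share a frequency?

3

The cycle T12-T5-T13-T14-T11-T12 has odd length 5, so it cannot be 2-colored; at least 3 frequencies are needed.
3 frequencies suffice: T13=1, T9=2, T11=3, T12=1, T7=2, T8=2, T2=2, T3=1, T5=2, T14=2, T6=1. Each listed conflict is separated.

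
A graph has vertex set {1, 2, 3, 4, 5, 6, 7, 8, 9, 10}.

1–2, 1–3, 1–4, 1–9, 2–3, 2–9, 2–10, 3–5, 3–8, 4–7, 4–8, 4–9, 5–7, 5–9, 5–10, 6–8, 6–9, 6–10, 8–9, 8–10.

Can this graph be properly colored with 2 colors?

No

6, 8, 10 form a triangle, so at least 3 colors are needed.
So 2 colors are not enough.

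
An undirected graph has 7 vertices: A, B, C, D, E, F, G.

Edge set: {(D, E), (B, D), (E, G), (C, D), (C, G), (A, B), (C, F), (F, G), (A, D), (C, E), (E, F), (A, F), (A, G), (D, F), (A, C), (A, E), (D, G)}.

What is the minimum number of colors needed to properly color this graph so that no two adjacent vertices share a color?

6

A, C, D, E, F, G are pairwise adjacent (a clique of size 6), so at least 6 colors are needed.
6 colors suffice: color 1 → {D}; color 2 → {A}; color 3 → {B, F}; color 4 → {G}; color 5 → {E}; color 6 → {C}. Each edge has distinct colors on its endpoints.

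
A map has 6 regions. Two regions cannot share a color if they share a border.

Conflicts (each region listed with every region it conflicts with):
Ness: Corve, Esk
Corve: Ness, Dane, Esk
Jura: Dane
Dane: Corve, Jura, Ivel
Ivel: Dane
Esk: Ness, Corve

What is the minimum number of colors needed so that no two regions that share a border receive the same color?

Ness, Corve, Esk all conflict with each other, so at least 3 colors are needed.
3 colors suffice: color 1 → {Ness, Dane}; color 2 → {Corve, Jura, Ivel}; color 3 → {Esk}. Every pair that conflicts lands in different colors.

3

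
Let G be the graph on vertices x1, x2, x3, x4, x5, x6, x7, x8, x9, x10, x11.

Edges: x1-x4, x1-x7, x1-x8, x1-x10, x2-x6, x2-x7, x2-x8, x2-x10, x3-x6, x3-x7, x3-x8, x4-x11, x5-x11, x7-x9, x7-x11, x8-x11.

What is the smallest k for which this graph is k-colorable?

x7 and x11 are adjacent, so at least 2 colors are needed.
2 colors suffice: color 1 → {x4, x5, x6, x7, x8, x10}; color 2 → {x1, x2, x3, x9, x11}. Each edge has distinct colors on its endpoints.

2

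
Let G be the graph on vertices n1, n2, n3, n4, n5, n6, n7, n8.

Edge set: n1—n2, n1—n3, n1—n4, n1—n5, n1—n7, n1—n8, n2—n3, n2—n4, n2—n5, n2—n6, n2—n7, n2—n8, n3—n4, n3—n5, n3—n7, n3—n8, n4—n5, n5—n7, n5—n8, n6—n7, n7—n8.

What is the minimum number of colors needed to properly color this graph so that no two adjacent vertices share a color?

6

n1, n2, n3, n5, n7, n8 are mutually adjacent (a clique of size 6), so at least 6 colors are needed.
One proper 6-coloring: n1=5, n2=1, n3=4, n4=3, n5=2, n6=2, n7=3, n8=6. No two adjacent vertices share a color.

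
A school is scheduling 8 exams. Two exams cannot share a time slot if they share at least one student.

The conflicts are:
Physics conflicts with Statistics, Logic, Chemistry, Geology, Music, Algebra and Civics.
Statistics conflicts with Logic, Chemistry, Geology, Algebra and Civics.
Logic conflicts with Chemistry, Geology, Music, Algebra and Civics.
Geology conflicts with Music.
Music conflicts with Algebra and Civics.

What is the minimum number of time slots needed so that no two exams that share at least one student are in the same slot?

4

Physics, Statistics, Logic, Chemistry pairwise conflict, so at least 4 time slots are needed.
4 time slots suffice: time slot 1 → {Logic}; time slot 2 → {Physics}; time slot 3 → {Statistics, Music}; time slot 4 → {Chemistry, Geology, Algebra, Civics}. Each listed conflict is separated.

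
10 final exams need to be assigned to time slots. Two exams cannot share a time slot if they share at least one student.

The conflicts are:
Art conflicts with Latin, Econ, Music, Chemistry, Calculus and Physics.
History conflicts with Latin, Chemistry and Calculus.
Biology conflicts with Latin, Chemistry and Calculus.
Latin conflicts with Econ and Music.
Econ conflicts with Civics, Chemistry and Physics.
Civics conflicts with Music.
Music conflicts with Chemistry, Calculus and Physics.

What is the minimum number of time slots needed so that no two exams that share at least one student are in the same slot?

3

Art, Music, Chemistry all conflict with each other, so at least 3 time slots are needed.
A valid assignment using 3 time slots: Art=2, History=1, Biology=1, Latin=3, Econ=1, Civics=2, Music=1, Chemistry=3, Calculus=3, Physics=3. No two conflicting exams share a time slot.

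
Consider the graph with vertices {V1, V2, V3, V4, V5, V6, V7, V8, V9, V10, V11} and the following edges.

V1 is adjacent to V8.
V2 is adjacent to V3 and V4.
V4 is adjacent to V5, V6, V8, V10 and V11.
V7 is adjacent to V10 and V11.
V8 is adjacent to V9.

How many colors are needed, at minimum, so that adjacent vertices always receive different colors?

2

V7 and V10 are adjacent, so at least 2 colors are needed.
A valid assignment using 2 colors: V1=R, V2=B, V3=R, V4=R, V5=B, V6=B, V7=R, V8=B, V9=R, V10=B, V11=B. No two adjacent vertices share a color.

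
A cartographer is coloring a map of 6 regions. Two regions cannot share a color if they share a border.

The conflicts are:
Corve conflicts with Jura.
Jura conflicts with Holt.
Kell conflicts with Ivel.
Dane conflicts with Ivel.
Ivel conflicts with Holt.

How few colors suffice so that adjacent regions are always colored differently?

2

Ivel and Holt conflict, so at least 2 colors are needed.
2 colors suffice: color 1 → {Jura, Ivel}; color 2 → {Corve, Kell, Dane, Holt}. Each listed conflict is separated.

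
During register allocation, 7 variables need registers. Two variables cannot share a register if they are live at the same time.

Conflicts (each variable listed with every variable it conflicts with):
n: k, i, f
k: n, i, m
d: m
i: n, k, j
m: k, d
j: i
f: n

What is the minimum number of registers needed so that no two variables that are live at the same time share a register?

3

n, k, i all conflict with each other, so at least 3 registers are needed.
A valid assignment using 3 registers: n=2, k=1, d=1, i=3, m=2, j=1, f=1. Each listed conflict is separated.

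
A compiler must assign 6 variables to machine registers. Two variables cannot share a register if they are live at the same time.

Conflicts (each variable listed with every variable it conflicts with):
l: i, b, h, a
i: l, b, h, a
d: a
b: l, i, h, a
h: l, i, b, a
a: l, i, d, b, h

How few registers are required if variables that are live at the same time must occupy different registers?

5

l, i, b, h, a all conflict with each other, so at least 5 registers are needed.
5 registers suffice: l=3, i=5, d=2, b=2, h=4, a=1. Each listed conflict is separated.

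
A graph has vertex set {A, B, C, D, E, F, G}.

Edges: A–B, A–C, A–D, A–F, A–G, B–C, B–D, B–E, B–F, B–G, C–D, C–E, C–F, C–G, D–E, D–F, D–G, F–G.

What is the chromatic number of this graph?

A, B, C, D, F, G are pairwise adjacent (a clique of size 6), so at least 6 colors are needed.
6 colors suffice: color 1 → {B}; color 2 → {D}; color 3 → {C}; color 4 → {E, G}; color 5 → {F}; color 6 → {A}. Each edge has distinct colors on its endpoints.

6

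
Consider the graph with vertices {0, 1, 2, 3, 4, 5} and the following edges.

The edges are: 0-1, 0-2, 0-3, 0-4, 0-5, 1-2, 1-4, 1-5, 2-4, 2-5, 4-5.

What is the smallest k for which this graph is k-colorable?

0, 1, 2, 4, 5 form a clique, so at least 5 colors are needed.
5 colors suffice: 0=a, 1=b, 2=c, 3=b, 4=d, 5=e. No two adjacent vertices share a color.

5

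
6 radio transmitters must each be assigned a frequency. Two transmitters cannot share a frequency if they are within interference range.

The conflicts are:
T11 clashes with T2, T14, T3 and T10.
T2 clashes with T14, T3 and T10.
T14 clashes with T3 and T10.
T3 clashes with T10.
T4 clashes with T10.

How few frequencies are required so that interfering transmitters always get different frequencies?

5

T11, T2, T14, T3, T10 all conflict with each other, so at least 5 frequencies are needed.
5 frequencies suffice: frequency 1 → {T10}; frequency 2 → {T14, T4}; frequency 3 → {T3}; frequency 4 → {T2}; frequency 5 → {T11}. No two conflicting transmitters share a frequency.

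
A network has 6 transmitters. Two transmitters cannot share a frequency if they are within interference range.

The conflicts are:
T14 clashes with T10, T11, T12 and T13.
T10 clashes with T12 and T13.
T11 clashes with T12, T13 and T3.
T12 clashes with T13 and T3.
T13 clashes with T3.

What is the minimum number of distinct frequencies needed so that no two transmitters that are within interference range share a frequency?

T11, T12, T13, T3 all conflict with each other, so at least 4 frequencies are needed.
4 frequencies suffice: T14=4, T10=3, T11=3, T12=2, T13=1, T3=4. Every pair that conflicts lands in different frequencies.

4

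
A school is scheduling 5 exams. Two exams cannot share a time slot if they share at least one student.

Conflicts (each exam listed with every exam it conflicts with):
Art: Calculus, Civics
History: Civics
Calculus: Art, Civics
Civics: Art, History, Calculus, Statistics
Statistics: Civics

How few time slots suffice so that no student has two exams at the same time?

3

Art, Calculus, Civics are mutually in conflict, so at least 3 time slots are needed.
3 time slots suffice: time slot 1 → {Civics}; time slot 2 → {History, Calculus, Statistics}; time slot 3 → {Art}. No two conflicting exams share a time slot.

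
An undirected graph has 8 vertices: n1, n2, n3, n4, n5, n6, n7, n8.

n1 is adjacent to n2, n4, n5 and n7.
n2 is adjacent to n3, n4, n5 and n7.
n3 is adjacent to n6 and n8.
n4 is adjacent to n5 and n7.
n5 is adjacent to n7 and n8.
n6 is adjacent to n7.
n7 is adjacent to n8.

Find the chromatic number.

5

n1, n2, n4, n5, n7 are mutually adjacent (a clique of size 5), so at least 5 colors are needed.
5 colors suffice: color 1 → {n3, n7}; color 2 → {n5, n6}; color 3 → {n2, n8}; color 4 → {n4}; color 5 → {n1}. No two adjacent vertices share a color.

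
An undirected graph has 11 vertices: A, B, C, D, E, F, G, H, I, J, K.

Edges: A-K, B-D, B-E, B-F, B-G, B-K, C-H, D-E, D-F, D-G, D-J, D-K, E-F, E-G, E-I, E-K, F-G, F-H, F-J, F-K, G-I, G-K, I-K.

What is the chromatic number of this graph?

B, D, E, F, G, K are mutually adjacent (a clique of size 6), so at least 6 colors are needed.
6 colors suffice: color 1 → {H, J, K}; color 2 → {A, C, F, I}; color 3 → {D}; color 4 → {G}; color 5 → {E}; color 6 → {B}. No two adjacent vertices share a color.

6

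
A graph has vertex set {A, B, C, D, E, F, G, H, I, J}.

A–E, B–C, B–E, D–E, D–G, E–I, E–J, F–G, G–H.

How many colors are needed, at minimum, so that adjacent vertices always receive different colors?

2

D and E are adjacent, so at least 2 colors are needed.
2 colors suffice: color red → {C, E, G}; color blue → {A, B, D, F, H, I, J}. No two adjacent vertices share a color.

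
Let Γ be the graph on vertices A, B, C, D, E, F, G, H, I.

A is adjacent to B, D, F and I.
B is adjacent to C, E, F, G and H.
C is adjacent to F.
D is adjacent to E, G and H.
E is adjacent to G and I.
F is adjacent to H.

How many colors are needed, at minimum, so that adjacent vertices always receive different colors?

B, C, F form a triangle, so at least 3 colors are needed.
A valid assignment using 3 colors: A=3, B=1, C=3, D=1, E=2, F=2, G=3, H=3, I=1. Each edge has distinct colors on its endpoints.

3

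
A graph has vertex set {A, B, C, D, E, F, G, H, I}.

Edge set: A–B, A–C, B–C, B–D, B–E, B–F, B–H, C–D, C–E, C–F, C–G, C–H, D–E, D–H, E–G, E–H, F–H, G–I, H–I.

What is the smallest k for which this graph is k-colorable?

B, C, D, E, H are pairwise adjacent (a clique of size 5), so at least 5 colors are needed.
5 colors suffice: color red → {C, I}; color blue → {A, G, H}; color green → {B}; color yellow → {E, F}; color purple → {D}. Each edge has distinct colors on its endpoints.

5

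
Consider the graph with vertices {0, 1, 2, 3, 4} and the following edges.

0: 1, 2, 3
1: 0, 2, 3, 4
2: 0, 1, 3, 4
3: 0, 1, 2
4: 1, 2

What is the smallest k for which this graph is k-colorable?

0, 1, 2, 3 are pairwise adjacent (a clique of size 4), so at least 4 colors are needed.
4 colors suffice: color a → {1}; color b → {2}; color c → {3, 4}; color d → {0}. Each edge has distinct colors on its endpoints.

4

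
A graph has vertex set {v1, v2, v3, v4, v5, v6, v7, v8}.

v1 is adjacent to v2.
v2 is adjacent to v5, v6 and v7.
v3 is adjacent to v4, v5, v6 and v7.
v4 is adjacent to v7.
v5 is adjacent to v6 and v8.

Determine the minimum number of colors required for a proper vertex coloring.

v3, v4, v7 are mutually adjacent, so at least 3 colors are needed.
One proper 3-coloring: v1=R, v2=B, v3=B, v4=G, v5=R, v6=G, v7=R, v8=B. Each edge has distinct colors on its endpoints.

3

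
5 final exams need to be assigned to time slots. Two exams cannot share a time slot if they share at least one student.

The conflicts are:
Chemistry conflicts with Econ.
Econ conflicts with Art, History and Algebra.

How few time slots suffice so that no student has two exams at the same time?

2

Econ and History conflict, so at least 2 time slots are needed.
2 time slots suffice: time slot 1 → {Econ}; time slot 2 → {Chemistry, Art, History, Algebra}. Every pair that conflicts lands in different time slots.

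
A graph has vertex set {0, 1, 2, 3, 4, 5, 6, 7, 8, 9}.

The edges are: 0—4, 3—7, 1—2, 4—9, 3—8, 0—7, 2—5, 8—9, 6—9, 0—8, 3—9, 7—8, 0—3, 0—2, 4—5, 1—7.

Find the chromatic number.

0, 3, 7, 8 are pairwise adjacent (a clique of size 4), so at least 4 colors are needed.
4 colors suffice: color red → {0, 1, 5, 9}; color blue → {2, 3, 4, 6}; color green → {8}; color yellow → {7}. Each edge has distinct colors on its endpoints.

4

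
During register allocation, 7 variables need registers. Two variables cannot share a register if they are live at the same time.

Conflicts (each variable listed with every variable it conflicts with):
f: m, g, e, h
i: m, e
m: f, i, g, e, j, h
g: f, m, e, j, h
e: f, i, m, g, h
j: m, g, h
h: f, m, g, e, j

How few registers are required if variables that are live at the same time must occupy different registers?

5

f, m, g, e, h are mutually in conflict, so at least 5 registers are needed.
5 registers suffice: f=5, i=2, m=1, g=4, e=3, j=3, h=2. No two conflicting variables share a register.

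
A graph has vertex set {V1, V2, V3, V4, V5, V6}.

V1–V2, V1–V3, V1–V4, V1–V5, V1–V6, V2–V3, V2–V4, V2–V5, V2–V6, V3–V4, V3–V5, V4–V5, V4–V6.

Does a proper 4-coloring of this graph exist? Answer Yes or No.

V1, V2, V3, V4, V5 are mutually adjacent (a clique of size 5), so at least 5 colors are needed.
So 4 colors are not enough.

No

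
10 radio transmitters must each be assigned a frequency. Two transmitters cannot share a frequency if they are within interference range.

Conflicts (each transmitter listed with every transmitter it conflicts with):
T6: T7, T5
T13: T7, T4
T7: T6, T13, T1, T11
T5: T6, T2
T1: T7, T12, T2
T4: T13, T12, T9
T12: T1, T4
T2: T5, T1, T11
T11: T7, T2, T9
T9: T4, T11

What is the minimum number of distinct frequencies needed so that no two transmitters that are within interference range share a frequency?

The cycle T13-T4-T12-T1-T7-T13 has odd length 5, so it cannot be 2-colored; at least 3 frequencies are needed.
3 frequencies suffice: frequency 1 → {T7, T4, T2}; frequency 2 → {T13, T5, T1, T11}; frequency 3 → {T6, T12, T9}. No two conflicting transmitters share a frequency.

3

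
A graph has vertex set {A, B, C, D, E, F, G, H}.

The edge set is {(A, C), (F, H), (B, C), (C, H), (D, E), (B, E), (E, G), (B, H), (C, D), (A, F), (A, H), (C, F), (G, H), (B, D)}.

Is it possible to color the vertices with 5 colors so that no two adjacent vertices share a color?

Yes

The chromatic number is 4. A, C, F, H are mutually adjacent (a clique of size 4), so at least 4 colors are needed.
4 colors suffice: color 1 → {E, H}; color 2 → {C, G}; color 3 → {A, B}; color 4 → {D, F}.
Since 5 ≥ 4, a proper 5-coloring certainly exists.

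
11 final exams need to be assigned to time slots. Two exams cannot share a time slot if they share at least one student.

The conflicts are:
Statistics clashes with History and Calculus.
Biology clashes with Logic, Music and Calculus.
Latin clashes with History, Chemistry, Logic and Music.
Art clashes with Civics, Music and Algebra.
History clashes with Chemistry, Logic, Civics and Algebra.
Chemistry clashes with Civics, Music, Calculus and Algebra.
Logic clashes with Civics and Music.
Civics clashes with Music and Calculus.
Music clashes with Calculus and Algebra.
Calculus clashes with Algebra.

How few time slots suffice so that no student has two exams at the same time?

Chemistry, Civics, Music, Calculus are mutually in conflict, so at least 4 time slots are needed.
Using 4 time slots: Statistics=2, Biology=3, Latin=3, Art=2, History=1, Chemistry=2, Logic=2, Civics=3, Music=1, Calculus=4, Algebra=3. No two conflicting exams share a time slot.

4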